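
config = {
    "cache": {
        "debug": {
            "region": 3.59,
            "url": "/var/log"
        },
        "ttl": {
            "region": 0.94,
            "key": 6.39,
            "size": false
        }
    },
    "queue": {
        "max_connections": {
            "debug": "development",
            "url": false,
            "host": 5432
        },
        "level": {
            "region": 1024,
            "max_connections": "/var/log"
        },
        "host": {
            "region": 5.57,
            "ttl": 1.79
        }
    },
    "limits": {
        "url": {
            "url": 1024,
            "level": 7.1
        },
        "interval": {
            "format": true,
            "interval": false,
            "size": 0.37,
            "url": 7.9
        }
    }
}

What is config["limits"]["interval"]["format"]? True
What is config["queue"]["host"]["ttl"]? 1.79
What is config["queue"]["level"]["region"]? 1024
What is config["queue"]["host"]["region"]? 5.57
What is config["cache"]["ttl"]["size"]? False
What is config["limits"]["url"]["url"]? 1024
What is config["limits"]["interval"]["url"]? 7.9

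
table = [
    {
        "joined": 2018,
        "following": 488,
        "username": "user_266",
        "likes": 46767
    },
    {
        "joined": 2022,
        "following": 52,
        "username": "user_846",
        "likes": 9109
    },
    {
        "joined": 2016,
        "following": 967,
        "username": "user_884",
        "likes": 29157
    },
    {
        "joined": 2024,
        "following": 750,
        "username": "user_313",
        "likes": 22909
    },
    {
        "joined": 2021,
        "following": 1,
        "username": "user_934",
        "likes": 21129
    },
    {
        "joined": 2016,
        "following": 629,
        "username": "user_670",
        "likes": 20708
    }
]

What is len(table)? 6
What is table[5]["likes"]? 20708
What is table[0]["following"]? 488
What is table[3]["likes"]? 22909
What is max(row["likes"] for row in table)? 46767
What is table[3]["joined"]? 2024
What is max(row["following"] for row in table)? 967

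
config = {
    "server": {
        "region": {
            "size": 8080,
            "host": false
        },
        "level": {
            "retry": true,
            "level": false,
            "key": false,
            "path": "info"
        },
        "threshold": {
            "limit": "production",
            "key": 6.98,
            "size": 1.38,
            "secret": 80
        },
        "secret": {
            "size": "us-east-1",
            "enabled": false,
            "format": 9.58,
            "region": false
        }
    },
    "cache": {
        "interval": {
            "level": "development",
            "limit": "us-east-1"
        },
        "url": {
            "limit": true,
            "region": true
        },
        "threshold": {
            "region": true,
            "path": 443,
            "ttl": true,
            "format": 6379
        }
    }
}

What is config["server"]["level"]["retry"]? True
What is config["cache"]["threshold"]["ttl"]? True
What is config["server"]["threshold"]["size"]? 1.38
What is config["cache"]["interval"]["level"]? "development"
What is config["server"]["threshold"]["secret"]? 80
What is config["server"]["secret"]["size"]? "us-east-1"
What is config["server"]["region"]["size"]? 8080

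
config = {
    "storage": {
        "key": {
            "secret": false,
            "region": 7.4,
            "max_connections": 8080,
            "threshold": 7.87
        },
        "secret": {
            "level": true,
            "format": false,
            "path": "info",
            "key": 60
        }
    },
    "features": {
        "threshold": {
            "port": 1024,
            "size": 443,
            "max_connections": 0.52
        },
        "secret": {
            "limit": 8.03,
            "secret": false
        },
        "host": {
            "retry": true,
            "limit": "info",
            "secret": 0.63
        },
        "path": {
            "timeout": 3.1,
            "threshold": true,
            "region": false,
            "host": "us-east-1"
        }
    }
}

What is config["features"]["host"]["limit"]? "info"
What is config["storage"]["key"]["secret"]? False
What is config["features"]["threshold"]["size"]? 443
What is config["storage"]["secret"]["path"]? "info"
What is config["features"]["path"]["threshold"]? True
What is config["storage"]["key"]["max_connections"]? 8080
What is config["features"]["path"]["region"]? False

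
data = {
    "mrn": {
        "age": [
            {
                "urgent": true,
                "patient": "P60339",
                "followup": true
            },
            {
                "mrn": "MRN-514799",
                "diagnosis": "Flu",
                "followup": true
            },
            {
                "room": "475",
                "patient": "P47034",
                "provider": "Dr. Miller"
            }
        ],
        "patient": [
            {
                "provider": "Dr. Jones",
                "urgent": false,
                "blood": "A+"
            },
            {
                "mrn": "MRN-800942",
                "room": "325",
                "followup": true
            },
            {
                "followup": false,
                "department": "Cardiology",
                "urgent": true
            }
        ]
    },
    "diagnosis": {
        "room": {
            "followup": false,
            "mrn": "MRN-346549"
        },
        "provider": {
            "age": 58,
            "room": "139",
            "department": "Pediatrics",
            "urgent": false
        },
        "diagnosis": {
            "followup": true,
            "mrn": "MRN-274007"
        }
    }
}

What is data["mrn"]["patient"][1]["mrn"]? "MRN-800942"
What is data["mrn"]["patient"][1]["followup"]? True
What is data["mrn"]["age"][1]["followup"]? True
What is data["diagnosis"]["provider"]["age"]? 58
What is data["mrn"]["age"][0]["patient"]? "P60339"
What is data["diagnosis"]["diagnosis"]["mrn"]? "MRN-274007"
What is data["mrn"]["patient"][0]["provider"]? "Dr. Jones"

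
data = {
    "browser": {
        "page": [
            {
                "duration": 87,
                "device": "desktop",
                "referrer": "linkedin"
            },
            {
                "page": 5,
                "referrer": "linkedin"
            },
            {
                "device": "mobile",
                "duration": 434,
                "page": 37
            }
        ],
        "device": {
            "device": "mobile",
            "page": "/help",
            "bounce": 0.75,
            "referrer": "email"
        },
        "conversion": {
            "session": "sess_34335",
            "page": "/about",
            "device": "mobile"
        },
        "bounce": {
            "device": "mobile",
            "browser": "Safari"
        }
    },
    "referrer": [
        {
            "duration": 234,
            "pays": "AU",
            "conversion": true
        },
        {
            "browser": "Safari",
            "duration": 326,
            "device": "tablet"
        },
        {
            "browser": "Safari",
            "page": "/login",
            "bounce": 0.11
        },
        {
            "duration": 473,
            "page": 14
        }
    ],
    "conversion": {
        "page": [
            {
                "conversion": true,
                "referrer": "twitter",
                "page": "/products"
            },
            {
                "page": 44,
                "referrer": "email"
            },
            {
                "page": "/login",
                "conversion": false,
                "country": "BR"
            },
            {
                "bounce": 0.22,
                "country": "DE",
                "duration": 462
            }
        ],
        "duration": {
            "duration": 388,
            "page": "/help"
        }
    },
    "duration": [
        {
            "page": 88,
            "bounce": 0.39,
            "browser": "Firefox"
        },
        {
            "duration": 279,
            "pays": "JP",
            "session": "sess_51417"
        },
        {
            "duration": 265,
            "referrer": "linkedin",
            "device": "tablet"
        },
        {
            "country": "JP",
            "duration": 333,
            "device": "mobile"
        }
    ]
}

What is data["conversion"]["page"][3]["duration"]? 462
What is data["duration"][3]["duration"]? 333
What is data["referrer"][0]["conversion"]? True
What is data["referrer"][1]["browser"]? "Safari"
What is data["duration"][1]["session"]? "sess_51417"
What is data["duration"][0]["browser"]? "Firefox"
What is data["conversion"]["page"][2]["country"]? "BR"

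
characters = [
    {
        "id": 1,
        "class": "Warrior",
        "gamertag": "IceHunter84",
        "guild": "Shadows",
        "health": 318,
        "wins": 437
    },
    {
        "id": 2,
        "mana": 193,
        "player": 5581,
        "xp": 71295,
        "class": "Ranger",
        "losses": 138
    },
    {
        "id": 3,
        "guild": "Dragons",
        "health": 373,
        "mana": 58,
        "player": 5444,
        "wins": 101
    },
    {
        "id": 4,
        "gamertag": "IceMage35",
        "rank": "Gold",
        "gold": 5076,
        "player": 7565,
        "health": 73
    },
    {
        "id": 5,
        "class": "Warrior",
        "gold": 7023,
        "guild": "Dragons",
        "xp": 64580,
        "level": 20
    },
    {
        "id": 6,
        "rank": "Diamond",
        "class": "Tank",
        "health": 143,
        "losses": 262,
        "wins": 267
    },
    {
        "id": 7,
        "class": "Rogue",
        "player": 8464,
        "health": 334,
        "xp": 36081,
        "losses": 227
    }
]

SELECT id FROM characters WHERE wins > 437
[]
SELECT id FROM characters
[1, 2, 3, 4, 5, 6, 7]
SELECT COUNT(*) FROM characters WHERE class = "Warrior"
2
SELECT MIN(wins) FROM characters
101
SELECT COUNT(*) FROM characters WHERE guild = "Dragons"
2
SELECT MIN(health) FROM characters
73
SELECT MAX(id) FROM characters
7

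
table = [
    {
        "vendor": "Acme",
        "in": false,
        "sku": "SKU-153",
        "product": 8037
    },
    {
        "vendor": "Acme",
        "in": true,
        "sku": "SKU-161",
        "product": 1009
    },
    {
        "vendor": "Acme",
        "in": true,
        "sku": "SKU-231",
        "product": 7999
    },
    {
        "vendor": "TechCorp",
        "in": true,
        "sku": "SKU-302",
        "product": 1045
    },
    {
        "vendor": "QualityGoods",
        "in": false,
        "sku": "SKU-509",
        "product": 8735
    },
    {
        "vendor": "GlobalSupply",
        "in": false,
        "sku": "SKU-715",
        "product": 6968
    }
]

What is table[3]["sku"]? "SKU-302"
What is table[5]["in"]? False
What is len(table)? 6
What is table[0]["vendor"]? "Acme"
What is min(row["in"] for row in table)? False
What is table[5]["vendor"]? "GlobalSupply"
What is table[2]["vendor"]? "Acme"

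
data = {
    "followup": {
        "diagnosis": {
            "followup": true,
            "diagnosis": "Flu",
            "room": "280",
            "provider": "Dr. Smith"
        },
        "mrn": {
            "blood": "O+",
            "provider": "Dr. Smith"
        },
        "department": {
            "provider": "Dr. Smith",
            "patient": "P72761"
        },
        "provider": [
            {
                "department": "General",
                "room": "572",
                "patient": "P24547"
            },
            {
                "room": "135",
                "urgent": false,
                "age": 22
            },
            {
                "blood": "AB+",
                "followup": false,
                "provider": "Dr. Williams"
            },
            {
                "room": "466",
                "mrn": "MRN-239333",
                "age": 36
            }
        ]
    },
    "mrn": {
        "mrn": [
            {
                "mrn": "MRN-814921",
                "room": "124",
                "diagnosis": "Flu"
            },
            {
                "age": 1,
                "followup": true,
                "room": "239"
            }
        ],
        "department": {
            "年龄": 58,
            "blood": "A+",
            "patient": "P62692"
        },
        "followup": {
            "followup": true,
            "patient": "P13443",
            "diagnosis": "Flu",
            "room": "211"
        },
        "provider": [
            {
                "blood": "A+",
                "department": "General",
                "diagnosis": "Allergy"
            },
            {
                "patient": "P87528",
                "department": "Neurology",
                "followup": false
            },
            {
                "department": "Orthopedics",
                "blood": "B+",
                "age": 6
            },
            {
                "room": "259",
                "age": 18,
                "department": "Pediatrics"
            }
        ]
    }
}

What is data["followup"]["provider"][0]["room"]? "572"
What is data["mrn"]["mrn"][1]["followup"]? True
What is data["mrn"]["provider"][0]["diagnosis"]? "Allergy"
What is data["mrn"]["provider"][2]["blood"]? "B+"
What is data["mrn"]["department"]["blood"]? "A+"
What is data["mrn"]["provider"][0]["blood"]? "A+"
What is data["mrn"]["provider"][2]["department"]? "Orthopedics"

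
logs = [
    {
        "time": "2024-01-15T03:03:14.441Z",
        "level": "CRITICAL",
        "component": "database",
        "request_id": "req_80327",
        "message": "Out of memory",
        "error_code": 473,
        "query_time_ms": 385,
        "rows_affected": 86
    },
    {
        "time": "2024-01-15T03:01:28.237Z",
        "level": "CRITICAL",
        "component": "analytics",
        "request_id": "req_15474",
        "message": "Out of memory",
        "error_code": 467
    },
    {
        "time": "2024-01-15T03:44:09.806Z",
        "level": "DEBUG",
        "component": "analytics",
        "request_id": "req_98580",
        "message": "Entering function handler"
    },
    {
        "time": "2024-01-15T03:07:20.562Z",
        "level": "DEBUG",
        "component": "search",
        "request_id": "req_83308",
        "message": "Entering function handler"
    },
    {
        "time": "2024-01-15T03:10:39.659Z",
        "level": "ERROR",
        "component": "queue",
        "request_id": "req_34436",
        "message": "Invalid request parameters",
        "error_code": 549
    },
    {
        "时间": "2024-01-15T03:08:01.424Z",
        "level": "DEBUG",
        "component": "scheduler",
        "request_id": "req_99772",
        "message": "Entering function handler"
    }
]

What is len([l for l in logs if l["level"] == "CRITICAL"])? 2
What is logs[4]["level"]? "ERROR"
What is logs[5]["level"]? "DEBUG"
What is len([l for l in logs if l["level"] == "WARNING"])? 0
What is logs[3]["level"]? "DEBUG"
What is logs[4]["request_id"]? "req_34436"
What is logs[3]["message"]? "Entering function handler"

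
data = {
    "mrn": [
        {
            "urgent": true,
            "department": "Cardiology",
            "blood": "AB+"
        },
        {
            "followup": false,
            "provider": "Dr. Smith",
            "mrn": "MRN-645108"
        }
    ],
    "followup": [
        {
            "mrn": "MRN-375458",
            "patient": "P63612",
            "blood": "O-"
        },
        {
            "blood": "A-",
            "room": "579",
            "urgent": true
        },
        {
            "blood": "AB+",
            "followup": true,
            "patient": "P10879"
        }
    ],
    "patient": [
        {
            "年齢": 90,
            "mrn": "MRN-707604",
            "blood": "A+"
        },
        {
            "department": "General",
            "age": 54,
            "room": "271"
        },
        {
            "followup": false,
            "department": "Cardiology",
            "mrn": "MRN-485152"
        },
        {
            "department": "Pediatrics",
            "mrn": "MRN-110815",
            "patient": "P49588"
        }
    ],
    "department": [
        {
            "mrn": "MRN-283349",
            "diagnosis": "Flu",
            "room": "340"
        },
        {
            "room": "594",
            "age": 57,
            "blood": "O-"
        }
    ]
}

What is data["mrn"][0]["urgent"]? True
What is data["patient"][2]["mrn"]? "MRN-485152"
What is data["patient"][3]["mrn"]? "MRN-110815"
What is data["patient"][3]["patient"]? "P49588"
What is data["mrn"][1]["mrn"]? "MRN-645108"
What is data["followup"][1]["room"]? "579"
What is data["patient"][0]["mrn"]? "MRN-707604"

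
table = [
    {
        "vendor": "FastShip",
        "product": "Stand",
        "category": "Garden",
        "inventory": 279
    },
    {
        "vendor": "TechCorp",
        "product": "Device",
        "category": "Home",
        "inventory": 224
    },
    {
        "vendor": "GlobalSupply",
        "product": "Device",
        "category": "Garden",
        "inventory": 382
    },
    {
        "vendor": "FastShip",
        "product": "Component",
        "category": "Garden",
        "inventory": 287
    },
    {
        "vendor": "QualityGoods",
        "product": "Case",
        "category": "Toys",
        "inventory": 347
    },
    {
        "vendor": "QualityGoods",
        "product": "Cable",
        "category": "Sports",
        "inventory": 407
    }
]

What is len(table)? 6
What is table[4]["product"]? "Case"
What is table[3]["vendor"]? "FastShip"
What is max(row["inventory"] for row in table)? 407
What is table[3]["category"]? "Garden"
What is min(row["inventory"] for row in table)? 224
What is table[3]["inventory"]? 287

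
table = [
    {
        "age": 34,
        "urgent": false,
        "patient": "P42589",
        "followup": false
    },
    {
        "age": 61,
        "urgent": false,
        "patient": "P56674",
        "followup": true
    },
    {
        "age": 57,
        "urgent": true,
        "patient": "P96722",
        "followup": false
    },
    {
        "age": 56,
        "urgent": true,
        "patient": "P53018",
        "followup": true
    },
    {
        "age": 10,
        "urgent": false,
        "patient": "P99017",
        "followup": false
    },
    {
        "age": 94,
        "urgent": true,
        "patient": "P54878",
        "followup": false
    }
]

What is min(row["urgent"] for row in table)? False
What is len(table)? 6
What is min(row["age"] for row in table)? 10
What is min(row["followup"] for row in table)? False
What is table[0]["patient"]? "P42589"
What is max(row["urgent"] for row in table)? True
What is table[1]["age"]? 61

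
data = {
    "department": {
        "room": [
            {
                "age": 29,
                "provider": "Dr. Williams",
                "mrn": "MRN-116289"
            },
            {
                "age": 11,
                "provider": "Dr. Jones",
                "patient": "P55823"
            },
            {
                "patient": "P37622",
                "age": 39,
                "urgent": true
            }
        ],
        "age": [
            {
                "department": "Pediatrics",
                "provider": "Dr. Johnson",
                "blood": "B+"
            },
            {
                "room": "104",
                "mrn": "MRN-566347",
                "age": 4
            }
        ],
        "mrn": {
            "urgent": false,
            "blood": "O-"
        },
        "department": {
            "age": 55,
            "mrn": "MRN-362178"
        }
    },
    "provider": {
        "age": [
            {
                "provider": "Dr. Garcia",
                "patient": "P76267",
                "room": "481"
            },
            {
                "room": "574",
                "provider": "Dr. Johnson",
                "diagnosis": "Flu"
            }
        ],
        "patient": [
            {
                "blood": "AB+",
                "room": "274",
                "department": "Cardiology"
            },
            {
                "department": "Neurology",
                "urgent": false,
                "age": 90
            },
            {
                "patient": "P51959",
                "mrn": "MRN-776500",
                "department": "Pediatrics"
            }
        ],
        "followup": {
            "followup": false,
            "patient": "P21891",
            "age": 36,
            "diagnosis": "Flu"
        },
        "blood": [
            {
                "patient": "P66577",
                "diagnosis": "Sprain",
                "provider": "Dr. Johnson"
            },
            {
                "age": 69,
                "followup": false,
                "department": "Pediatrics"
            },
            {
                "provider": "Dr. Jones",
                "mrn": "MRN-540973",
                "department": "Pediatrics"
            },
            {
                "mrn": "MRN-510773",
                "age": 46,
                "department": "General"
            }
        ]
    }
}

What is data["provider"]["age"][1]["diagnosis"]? "Flu"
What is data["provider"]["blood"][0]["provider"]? "Dr. Johnson"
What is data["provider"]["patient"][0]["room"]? "274"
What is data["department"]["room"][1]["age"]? 11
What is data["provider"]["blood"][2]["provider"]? "Dr. Jones"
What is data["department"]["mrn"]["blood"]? "O-"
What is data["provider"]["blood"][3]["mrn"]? "MRN-510773"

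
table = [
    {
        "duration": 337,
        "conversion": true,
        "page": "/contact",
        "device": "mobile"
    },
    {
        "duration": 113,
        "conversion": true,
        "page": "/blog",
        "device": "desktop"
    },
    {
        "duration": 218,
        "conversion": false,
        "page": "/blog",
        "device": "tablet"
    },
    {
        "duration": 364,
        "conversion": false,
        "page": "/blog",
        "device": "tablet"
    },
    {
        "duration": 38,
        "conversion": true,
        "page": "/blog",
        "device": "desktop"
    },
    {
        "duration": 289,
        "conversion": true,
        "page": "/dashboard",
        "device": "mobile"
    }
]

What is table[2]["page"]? "/blog"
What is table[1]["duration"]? 113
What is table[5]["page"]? "/dashboard"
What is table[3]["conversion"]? False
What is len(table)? 6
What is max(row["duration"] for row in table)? 364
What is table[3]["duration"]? 364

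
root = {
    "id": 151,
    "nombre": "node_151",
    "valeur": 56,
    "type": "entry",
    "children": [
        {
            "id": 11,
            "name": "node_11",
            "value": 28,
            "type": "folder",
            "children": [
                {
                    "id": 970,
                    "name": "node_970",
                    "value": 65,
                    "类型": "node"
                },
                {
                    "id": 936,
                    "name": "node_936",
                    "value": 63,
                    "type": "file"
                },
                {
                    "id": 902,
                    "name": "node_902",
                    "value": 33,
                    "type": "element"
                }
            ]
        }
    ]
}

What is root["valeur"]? 56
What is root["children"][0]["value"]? 28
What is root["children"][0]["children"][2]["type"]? "element"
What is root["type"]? "entry"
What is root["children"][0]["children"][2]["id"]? 902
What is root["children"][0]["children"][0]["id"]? 970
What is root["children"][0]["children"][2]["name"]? "node_902"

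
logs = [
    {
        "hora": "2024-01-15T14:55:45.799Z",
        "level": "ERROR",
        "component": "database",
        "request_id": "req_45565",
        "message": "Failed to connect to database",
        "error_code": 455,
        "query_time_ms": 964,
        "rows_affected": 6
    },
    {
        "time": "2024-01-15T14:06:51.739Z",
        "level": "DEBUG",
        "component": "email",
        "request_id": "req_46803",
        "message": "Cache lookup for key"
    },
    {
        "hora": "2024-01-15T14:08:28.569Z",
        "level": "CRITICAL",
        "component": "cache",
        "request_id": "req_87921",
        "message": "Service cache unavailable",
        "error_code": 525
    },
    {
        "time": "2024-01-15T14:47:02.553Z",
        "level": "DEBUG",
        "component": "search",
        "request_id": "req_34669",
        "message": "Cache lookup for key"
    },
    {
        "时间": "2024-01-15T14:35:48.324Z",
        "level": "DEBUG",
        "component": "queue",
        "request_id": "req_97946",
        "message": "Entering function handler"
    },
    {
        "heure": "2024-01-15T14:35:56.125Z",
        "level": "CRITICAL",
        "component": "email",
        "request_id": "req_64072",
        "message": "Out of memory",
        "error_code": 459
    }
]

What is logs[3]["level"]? "DEBUG"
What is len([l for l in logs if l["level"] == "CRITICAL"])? 2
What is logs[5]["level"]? "CRITICAL"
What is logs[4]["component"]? "queue"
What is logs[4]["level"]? "DEBUG"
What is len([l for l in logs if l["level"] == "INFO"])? 0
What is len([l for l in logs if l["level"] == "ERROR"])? 1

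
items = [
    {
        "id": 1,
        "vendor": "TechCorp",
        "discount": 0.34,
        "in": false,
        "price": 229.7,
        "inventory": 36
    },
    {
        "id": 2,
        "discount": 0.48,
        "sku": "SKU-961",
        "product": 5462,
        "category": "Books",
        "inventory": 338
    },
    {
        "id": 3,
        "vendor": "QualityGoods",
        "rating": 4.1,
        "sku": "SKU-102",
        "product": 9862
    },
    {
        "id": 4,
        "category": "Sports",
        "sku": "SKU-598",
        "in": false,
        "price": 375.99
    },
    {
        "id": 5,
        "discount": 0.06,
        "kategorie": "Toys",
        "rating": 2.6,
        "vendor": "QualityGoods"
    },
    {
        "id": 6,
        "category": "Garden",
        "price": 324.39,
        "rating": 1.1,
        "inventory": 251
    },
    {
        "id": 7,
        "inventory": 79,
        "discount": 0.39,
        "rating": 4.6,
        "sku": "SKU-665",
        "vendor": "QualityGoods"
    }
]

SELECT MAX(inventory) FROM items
338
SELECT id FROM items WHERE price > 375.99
[]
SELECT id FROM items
[1, 2, 3, 4, 5, 6, 7]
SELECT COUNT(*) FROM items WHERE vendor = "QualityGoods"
3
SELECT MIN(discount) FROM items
0.06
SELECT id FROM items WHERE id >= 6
[6, 7]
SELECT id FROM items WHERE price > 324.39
[4]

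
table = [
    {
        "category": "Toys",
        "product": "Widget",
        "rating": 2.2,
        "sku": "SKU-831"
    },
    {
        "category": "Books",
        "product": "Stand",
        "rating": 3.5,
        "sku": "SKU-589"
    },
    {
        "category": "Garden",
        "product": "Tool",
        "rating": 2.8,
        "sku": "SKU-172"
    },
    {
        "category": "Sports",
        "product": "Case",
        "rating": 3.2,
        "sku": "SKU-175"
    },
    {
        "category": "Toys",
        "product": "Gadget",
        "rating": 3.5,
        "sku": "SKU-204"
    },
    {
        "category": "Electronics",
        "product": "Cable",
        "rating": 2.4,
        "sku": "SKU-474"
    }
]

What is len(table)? 6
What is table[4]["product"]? "Gadget"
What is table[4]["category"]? "Toys"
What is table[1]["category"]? "Books"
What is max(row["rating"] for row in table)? 3.5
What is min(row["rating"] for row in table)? 2.2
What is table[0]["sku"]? "SKU-831"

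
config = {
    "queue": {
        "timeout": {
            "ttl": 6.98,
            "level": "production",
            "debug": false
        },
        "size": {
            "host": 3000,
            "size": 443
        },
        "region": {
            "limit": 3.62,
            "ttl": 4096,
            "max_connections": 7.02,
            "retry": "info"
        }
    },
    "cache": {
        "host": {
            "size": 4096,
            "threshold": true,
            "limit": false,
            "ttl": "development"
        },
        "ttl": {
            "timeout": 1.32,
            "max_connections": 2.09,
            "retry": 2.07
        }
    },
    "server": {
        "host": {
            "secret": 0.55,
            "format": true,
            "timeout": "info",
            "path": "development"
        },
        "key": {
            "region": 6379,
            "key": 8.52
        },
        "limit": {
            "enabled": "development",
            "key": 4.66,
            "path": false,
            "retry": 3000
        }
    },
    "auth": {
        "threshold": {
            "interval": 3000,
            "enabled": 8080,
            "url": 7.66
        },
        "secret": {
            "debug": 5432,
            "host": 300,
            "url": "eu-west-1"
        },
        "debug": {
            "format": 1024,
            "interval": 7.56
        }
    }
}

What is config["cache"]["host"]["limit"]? False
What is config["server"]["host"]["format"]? True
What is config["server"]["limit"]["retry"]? 3000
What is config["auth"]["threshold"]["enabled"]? 8080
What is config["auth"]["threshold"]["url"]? 7.66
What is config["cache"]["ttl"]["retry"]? 2.07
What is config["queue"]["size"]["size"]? 443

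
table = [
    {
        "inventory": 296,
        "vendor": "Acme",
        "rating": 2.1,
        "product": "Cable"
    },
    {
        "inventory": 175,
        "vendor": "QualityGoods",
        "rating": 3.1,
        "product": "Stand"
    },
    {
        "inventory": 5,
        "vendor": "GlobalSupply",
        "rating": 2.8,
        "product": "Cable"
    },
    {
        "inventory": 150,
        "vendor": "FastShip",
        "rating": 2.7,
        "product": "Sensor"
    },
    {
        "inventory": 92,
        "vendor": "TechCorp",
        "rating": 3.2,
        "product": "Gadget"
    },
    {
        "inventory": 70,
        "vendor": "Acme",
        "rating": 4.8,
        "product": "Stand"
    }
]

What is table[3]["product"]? "Sensor"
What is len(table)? 6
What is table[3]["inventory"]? 150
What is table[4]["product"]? "Gadget"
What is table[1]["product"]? "Stand"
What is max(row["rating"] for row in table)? 4.8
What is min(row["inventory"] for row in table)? 5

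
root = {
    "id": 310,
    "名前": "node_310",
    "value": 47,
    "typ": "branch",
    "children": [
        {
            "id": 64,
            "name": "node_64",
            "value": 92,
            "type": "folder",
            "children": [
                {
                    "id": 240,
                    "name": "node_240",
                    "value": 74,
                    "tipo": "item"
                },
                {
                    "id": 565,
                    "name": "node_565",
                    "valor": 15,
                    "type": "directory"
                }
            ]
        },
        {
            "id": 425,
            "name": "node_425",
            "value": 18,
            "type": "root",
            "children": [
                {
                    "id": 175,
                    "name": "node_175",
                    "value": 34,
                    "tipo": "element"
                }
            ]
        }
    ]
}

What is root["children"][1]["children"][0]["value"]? 34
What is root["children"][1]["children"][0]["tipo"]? "element"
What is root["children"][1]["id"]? 425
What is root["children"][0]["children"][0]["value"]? 74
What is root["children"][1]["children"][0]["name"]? "node_175"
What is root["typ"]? "branch"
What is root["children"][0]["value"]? 92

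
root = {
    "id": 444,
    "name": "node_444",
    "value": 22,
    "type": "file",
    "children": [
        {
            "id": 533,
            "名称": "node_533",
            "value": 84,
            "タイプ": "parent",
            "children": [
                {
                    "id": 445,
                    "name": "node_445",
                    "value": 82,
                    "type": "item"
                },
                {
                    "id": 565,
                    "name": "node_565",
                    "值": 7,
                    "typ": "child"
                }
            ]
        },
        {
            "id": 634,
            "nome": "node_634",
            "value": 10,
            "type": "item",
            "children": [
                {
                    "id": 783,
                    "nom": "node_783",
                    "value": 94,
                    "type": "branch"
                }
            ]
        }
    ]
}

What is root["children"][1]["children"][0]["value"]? 94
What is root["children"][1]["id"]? 634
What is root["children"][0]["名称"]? "node_533"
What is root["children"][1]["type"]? "item"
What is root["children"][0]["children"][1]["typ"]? "child"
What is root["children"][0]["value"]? 84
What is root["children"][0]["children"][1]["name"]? "node_565"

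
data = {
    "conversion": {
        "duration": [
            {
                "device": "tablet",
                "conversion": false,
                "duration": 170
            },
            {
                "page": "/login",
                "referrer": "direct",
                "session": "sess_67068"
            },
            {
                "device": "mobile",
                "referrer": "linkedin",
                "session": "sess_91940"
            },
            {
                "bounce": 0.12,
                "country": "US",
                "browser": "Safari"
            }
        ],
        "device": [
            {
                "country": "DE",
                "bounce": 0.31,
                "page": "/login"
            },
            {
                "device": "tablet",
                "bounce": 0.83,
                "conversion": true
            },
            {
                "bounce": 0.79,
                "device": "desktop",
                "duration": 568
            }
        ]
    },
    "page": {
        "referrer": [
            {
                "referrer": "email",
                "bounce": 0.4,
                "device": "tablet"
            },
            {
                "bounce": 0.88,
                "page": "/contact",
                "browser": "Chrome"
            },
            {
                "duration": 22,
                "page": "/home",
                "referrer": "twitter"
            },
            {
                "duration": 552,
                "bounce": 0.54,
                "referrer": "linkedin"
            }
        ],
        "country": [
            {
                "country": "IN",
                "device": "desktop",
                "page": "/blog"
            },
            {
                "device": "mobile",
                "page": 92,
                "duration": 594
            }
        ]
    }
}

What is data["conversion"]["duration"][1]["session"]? "sess_67068"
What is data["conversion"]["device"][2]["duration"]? 568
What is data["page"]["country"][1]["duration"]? 594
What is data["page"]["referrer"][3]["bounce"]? 0.54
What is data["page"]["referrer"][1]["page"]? "/contact"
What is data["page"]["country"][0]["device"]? "desktop"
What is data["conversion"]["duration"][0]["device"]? "tablet"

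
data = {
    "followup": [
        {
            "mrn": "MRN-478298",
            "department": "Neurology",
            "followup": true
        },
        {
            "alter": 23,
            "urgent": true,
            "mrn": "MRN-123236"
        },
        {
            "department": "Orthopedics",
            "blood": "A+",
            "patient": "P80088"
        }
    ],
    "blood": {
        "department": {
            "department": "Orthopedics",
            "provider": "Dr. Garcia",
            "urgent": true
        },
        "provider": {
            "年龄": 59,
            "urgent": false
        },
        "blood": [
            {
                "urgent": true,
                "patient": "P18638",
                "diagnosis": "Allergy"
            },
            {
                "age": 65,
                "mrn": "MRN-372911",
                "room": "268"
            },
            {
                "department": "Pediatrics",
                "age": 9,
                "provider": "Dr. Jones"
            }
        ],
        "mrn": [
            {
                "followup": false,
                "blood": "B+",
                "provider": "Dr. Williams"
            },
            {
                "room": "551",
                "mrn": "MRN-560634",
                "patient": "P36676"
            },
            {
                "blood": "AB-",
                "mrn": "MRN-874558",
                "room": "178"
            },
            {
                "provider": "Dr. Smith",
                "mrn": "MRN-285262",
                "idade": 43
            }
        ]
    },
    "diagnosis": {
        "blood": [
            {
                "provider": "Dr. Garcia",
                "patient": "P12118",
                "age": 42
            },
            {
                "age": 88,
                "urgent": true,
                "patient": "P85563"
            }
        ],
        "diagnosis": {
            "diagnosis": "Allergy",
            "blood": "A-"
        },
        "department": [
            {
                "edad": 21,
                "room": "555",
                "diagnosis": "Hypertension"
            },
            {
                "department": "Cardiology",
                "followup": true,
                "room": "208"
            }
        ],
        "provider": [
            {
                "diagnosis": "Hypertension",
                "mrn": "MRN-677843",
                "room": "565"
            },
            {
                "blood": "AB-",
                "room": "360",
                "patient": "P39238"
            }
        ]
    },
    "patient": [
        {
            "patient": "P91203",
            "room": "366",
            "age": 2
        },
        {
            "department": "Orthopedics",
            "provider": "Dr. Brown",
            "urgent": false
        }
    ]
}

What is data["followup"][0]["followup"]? True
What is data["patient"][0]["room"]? "366"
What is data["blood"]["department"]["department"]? "Orthopedics"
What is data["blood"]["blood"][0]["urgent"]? True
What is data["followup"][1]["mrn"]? "MRN-123236"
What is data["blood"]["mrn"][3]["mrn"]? "MRN-285262"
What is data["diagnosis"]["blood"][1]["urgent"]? True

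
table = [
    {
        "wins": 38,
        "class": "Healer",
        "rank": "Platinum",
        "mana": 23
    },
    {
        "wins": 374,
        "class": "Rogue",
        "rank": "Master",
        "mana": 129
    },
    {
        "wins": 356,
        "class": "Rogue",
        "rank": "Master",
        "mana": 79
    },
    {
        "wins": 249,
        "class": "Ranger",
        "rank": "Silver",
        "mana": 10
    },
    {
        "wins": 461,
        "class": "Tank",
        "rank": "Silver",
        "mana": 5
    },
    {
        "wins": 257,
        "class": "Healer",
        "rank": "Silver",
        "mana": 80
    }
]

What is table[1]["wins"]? 374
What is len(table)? 6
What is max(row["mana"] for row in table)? 129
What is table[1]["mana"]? 129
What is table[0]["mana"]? 23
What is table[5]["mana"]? 80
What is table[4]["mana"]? 5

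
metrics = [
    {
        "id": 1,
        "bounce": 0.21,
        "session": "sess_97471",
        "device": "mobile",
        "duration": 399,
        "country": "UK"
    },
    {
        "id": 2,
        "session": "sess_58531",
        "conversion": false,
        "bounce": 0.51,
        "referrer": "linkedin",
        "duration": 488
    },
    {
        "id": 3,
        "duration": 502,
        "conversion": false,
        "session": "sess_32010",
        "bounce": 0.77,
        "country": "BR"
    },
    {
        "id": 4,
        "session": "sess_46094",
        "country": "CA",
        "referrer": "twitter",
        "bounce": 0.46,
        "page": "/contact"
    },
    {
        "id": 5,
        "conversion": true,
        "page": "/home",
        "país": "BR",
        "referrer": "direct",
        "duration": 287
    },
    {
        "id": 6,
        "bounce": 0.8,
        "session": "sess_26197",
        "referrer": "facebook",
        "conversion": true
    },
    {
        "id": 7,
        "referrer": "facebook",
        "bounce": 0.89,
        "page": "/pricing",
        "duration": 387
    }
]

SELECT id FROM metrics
[1, 2, 3, 4, 5, 6, 7]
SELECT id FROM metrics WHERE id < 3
[1, 2]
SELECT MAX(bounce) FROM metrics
0.89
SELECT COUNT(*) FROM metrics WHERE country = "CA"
1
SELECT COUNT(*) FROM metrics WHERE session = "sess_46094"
1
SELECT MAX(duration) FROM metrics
502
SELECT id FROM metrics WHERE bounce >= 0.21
[1, 2, 3, 4, 6, 7]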